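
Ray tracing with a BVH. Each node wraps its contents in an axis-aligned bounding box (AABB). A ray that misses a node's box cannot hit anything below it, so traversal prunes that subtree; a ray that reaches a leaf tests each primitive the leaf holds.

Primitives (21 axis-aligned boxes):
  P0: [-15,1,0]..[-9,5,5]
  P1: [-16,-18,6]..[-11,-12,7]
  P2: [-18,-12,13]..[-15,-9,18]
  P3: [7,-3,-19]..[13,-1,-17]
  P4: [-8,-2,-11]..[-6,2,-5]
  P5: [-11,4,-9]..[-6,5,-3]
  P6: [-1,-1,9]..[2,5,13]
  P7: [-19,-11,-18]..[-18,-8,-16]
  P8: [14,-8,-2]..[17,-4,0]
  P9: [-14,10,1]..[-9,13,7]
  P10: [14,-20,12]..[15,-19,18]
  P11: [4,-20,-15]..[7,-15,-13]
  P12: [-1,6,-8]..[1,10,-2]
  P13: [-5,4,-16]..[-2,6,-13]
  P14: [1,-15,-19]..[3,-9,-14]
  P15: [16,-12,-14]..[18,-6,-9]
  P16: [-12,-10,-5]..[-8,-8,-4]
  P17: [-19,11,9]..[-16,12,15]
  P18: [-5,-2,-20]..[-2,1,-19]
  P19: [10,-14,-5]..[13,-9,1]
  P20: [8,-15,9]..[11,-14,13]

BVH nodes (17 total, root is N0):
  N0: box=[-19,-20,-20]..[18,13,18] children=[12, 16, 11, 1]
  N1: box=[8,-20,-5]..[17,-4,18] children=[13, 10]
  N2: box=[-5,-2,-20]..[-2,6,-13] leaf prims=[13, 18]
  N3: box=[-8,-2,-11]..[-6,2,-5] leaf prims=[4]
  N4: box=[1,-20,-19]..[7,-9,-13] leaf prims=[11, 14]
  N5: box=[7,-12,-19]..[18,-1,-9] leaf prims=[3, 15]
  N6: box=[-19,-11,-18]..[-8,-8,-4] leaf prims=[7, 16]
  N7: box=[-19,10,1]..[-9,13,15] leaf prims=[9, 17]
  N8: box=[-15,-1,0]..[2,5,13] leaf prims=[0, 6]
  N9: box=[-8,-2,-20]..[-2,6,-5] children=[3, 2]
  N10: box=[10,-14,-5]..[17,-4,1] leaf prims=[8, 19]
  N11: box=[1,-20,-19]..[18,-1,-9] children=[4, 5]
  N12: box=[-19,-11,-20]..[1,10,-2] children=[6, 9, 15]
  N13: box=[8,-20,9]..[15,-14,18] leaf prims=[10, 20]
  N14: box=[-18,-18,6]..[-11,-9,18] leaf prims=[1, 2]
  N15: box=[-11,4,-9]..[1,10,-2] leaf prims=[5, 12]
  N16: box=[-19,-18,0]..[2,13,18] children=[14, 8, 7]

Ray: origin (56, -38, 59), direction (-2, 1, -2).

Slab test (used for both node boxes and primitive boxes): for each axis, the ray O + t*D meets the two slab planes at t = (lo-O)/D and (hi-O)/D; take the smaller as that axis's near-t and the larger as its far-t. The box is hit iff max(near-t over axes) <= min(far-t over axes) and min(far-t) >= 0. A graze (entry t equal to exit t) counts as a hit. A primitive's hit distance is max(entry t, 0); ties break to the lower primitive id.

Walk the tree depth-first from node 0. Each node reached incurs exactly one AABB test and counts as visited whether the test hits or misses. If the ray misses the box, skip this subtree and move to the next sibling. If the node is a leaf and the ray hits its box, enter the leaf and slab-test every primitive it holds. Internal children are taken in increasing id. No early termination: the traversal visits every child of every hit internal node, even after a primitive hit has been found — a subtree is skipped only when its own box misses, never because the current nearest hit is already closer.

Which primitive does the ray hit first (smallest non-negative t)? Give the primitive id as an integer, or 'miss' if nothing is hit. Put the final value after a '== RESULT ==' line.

Walk:
N0 x:[19,75/2] y:[18,51] z:[41/2,79/2] -> hit [41/2,75/2], descend [1, 11, 12, 16]
  N1 x:[39/2,24] y:[18,34] z:[41/2,32] -> hit [41/2,24], descend [10, 13]
    N10 x:[39/2,23] y:[24,34] z:[29,32] -> miss, prune
    N13 x:[41/2,24] y:[18,24] z:[41/2,25] -> hit [41/2,24] leaf, test {P10(miss), P20@t=23}
  N11 x:[19,55/2] y:[18,37] z:[34,39] -> miss, prune
  N12 x:[55/2,75/2] y:[27,48] z:[61/2,79/2] -> hit [61/2,75/2], descend [6, 9, 15]
    N6 x:[32,75/2] y:[27,30] z:[63/2,77/2] -> miss, prune
    N9 x:[29,32] y:[36,44] z:[32,79/2] -> miss, prune
    N15 x:[55/2,67/2] y:[42,48] z:[61/2,34] -> miss, prune
  N16 x:[27,75/2] y:[20,51] z:[41/2,59/2] -> hit [27,59/2], descend [7, 8, 14]
    N7 x:[65/2,75/2] y:[48,51] z:[22,29] -> miss, prune
    N8 x:[27,71/2] y:[37,43] z:[23,59/2] -> miss, prune
    N14 x:[67/2,37] y:[20,29] z:[41/2,53/2] -> miss, prune

13 AABB tests over nodes [0, 1, 10, 13, 11, 12, 6, 9, 15, 16, 7, 8, 14]; 1 leaf entered; closest P20.

== RESULT ==
20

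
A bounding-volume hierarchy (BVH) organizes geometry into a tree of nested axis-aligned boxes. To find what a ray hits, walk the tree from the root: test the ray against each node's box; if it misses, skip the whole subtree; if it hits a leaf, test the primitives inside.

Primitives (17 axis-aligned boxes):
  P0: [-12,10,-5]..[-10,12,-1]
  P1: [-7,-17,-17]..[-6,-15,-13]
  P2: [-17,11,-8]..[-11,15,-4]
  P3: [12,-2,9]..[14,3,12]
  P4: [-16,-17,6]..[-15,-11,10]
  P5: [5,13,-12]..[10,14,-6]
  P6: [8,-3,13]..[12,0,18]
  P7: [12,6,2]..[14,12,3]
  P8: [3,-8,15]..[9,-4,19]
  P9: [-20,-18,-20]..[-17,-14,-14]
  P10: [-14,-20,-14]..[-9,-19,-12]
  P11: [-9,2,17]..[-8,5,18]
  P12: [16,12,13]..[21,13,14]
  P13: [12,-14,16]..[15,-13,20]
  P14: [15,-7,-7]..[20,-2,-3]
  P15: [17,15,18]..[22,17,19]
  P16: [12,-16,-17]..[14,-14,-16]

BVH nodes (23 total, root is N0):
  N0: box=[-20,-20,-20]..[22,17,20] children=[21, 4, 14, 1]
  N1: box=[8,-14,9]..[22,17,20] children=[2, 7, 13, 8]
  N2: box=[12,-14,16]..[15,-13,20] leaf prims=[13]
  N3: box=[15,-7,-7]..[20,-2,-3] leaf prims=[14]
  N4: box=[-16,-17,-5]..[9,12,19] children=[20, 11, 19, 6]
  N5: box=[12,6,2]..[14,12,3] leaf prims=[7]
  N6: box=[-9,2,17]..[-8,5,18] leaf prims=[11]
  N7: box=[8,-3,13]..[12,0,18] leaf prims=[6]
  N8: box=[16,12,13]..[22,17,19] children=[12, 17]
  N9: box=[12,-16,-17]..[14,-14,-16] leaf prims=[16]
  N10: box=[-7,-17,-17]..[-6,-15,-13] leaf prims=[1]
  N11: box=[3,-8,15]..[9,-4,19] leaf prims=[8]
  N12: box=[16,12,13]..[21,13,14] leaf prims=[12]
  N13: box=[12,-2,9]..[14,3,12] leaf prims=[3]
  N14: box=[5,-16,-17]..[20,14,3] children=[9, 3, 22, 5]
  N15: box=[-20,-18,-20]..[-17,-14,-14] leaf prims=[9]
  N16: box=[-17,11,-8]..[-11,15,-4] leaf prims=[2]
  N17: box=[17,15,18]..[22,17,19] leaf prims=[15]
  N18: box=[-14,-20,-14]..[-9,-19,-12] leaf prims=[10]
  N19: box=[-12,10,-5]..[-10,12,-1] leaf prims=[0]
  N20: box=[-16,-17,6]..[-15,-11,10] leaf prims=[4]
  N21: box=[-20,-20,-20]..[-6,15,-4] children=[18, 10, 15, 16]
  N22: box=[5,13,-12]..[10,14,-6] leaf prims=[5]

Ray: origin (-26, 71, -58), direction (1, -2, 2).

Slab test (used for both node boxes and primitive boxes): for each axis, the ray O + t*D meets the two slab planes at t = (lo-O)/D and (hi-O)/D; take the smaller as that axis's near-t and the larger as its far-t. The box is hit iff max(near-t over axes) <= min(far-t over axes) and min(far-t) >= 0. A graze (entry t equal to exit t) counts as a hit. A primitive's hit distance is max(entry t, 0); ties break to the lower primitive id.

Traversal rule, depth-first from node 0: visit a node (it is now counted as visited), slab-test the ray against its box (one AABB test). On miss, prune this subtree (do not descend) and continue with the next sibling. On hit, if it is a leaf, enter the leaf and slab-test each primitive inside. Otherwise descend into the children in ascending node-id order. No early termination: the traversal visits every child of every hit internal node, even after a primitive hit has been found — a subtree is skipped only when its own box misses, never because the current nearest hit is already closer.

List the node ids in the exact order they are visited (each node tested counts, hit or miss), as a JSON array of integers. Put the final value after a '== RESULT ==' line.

Walk:
N0 x:[6,48] y:[27,91/2] z:[19,39] -> hit [27,39], descend [1, 4, 14, 21]
  N1 x:[34,48] y:[27,85/2] z:[67/2,39] -> hit [34,39], descend [2, 7, 8, 13]
    N2 x:[38,41] y:[42,85/2] z:[37,39] -> miss, prune
    N7 x:[34,38] y:[71/2,37] z:[71/2,38] -> hit [71/2,37] leaf, test {P6@t=71/2}
    N8 x:[42,48] y:[27,59/2] z:[71/2,77/2] -> miss, prune
    N13 x:[38,40] y:[34,73/2] z:[67/2,35] -> miss, prune
  N4 x:[10,35] y:[59/2,44] z:[53/2,77/2] -> hit [59/2,35], descend [6, 11, 19, 20]
    N6 x:[17,18] y:[33,69/2] z:[75/2,38] -> miss, prune
    N11 x:[29,35] y:[75/2,79/2] z:[73/2,77/2] -> miss, prune
    N19 x:[14,16] y:[59/2,61/2] z:[53/2,57/2] -> miss, prune
    N20 x:[10,11] y:[41,44] z:[32,34] -> miss, prune
  N14 x:[31,46] y:[57/2,87/2] z:[41/2,61/2] -> miss, prune
  N21 x:[6,20] y:[28,91/2] z:[19,27] -> miss, prune

Summary -> nodes [0, 1, 2, 7, 8, 13, 4, 6, 11, 19, 20, 14, 21]; box-tests=13; leaf-entries=1; first=P6

== RESULT ==
[0, 1, 2, 7, 8, 13, 4, 6, 11, 19, 20, 14, 21]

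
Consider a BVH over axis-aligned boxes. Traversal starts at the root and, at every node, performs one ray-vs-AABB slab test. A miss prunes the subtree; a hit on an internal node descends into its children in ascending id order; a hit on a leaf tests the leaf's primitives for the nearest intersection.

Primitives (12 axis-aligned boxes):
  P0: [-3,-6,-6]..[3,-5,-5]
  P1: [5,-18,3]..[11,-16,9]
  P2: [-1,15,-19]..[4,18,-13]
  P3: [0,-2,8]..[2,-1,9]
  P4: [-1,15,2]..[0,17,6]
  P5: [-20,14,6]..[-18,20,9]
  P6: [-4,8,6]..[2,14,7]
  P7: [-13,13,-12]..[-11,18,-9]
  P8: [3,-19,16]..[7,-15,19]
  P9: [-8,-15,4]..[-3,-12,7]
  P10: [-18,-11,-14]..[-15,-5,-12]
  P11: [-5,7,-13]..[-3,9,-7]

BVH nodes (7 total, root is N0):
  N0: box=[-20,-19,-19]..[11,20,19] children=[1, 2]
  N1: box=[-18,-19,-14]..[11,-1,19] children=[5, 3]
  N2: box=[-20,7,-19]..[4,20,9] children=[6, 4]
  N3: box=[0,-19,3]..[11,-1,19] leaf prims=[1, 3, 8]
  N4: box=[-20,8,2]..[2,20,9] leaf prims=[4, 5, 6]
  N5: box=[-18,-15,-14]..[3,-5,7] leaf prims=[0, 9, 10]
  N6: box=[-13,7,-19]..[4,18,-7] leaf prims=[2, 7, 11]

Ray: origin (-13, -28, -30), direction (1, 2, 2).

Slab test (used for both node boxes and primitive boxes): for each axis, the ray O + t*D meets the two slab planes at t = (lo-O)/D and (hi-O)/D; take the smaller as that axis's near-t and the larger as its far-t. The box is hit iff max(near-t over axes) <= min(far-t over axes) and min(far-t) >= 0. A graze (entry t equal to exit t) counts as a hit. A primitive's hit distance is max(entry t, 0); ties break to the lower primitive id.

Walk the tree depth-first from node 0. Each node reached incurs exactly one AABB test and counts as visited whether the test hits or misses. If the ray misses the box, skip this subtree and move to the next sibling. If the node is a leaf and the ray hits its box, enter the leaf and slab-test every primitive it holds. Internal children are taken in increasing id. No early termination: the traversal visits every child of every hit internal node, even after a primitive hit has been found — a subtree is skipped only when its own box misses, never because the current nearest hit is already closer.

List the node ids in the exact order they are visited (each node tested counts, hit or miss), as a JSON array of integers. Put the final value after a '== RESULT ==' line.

Walk:
N0 x:[-7,24] y:[9/2,24] z:[11/2,49/2] -> hit [11/2,24], descend [1, 2]
  N1 x:[-5,24] y:[9/2,27/2] z:[8,49/2] -> hit [8,27/2], descend [3, 5]
    N3 x:[13,24] y:[9/2,27/2] z:[33/2,49/2] -> miss, prune
    N5 x:[-5,16] y:[13/2,23/2] z:[8,37/2] -> hit [8,23/2] leaf, test {P0(miss), P9(miss), P10(miss)}
  N2 x:[-7,17] y:[35/2,24] z:[11/2,39/2] -> miss, prune

Summary -> nodes [0, 1, 3, 5, 2]; box-tests=5; leaf-entries=1; first=miss

== RESULT ==
[0, 1, 3, 5, 2]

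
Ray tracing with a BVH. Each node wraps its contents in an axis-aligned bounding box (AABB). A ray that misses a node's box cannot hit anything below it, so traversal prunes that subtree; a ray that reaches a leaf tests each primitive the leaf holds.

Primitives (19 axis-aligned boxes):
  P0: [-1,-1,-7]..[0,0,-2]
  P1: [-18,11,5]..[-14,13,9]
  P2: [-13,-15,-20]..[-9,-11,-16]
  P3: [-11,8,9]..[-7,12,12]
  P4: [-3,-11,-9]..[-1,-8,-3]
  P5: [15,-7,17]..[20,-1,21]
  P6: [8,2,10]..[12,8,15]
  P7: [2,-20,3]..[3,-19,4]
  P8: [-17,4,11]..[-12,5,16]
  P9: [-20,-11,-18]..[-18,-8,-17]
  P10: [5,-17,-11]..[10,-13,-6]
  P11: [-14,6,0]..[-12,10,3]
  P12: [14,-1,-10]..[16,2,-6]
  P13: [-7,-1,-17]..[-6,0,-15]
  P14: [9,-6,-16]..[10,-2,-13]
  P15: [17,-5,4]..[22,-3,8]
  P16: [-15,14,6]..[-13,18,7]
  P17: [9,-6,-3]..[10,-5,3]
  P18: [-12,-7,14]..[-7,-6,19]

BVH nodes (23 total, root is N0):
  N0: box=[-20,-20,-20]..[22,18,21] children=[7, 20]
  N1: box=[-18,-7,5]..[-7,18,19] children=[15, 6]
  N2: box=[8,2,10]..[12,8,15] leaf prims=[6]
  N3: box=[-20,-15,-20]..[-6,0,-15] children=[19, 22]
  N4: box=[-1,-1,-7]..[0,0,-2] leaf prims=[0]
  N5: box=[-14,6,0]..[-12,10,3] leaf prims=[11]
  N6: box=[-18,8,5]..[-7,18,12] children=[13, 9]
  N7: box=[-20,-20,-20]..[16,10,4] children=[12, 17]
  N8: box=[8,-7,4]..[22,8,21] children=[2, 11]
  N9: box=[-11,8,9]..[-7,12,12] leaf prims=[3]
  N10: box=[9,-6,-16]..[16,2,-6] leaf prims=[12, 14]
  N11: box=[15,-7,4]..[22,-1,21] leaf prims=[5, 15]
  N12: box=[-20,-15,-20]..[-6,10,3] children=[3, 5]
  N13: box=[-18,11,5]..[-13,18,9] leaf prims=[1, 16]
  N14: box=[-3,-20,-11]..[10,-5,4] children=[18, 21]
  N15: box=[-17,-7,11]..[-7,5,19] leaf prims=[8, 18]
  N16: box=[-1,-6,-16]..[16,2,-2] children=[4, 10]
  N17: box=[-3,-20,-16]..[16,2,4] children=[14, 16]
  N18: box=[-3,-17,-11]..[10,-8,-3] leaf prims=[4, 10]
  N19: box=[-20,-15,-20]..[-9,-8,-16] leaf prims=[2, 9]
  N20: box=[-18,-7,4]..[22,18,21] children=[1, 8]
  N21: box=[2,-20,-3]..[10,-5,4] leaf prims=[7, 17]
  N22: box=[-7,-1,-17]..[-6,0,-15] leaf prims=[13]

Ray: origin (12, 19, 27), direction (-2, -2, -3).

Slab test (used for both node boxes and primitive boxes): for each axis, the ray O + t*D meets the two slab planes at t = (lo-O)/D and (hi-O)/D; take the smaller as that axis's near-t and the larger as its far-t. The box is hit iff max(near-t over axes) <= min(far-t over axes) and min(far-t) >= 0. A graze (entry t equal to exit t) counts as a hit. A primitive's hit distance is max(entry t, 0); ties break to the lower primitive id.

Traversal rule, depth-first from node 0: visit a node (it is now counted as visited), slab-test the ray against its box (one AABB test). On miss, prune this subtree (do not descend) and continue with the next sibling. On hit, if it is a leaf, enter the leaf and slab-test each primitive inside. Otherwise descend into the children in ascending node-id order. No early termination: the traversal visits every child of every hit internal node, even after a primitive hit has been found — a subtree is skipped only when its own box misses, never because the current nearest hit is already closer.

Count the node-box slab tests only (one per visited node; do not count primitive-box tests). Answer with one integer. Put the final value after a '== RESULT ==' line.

Traverse from the root:
N0 x:[-5,16] y:[1/2,39/2] z:[2,47/3] -> hit [2,47/3], descend [7, 20]
  N7 x:[-2,16] y:[9/2,39/2] z:[23/3,47/3] -> hit [23/3,47/3], descend [12, 17]
    N12 x:[9,16] y:[9/2,17] z:[8,47/3] -> hit [9,47/3], descend [3, 5]
      N3 x:[9,16] y:[19/2,17] z:[14,47/3] -> hit [14,47/3], descend [19, 22]
        N19 x:[21/2,16] y:[27/2,17] z:[43/3,47/3] -> hit [43/3,47/3] leaf, test {P2(miss), P9@t=15}
        N22 x:[9,19/2] y:[19/2,10] z:[14,44/3] -> miss, prune
      N5 x:[12,13] y:[9/2,13/2] z:[8,9] -> miss, prune
    N17 x:[-2,15/2] y:[17/2,39/2] z:[23/3,43/3] -> miss, prune
  N20 x:[-5,15] y:[1/2,13] z:[2,23/3] -> hit [2,23/3], descend [1, 8]
    N1 x:[19/2,15] y:[1/2,13] z:[8/3,22/3] -> miss, prune
    N8 x:[-5,2] y:[11/2,13] z:[2,23/3] -> miss, prune

Summary -> nodes [0, 7, 12, 3, 19, 22, 5, 17, 20, 1, 8]; box-tests=11; leaf-entries=1; first=P9

== RESULT ==
11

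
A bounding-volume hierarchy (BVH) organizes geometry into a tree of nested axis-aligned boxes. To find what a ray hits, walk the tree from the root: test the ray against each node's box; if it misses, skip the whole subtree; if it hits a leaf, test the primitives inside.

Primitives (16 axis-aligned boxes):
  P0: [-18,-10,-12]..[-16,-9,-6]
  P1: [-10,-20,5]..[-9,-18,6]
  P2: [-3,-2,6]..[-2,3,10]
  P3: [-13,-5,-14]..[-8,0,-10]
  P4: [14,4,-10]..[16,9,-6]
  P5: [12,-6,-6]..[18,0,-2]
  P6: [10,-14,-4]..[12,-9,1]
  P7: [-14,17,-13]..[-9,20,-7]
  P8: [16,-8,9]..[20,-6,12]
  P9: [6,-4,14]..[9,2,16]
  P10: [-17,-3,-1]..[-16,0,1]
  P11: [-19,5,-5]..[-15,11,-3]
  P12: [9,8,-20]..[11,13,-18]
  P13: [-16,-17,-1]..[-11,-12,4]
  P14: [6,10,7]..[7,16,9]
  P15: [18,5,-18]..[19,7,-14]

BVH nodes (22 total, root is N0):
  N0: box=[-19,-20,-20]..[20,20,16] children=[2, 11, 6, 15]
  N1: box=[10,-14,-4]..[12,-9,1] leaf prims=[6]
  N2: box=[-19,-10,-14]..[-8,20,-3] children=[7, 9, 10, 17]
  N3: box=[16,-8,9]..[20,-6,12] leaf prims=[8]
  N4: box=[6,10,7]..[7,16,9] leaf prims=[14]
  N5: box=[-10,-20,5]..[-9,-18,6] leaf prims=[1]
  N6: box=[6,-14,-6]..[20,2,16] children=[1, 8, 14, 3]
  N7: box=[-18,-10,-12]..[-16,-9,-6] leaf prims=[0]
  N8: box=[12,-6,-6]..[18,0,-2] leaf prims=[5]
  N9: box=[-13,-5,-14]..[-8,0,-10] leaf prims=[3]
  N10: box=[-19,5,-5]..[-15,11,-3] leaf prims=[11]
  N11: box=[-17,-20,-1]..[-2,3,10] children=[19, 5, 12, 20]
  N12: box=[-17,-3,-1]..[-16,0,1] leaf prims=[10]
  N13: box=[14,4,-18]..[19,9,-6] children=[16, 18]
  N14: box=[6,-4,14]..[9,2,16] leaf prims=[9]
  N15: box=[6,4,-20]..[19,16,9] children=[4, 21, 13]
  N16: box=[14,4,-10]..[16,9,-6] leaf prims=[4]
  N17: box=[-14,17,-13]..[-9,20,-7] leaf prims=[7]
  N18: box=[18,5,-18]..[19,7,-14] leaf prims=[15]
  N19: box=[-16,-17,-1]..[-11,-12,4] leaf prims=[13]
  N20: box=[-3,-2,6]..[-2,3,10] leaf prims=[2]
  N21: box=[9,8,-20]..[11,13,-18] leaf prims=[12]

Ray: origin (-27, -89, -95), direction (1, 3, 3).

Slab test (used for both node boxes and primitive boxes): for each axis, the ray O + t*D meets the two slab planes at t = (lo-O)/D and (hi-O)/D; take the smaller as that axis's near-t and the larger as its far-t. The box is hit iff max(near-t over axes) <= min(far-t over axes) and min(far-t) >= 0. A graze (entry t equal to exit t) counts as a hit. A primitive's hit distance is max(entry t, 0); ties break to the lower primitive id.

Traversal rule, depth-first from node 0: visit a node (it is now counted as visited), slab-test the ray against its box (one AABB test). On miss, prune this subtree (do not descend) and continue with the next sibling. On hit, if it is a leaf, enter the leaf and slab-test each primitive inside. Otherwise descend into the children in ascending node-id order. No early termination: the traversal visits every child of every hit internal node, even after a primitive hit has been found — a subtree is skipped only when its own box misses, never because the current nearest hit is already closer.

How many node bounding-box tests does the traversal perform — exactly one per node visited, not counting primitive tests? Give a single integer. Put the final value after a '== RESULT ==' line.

Trace the traversal:
N0 x:[8,47] y:[23,109/3] z:[25,37] -> hit [25,109/3], descend [2, 6, 11, 15]
  N2 x:[8,19] y:[79/3,109/3] z:[27,92/3] -> miss, prune
  N6 x:[33,47] y:[25,91/3] z:[89/3,37] -> miss, prune
  N11 x:[10,25] y:[23,92/3] z:[94/3,35] -> miss, prune
  N15 x:[33,46] y:[31,35] z:[25,104/3] -> hit [33,104/3], descend [4, 13, 21]
    N4 x:[33,34] y:[33,35] z:[34,104/3] -> hit [34,34] leaf, test {P14@t=34}
    N13 x:[41,46] y:[31,98/3] z:[77/3,89/3] -> miss, prune
    N21 x:[36,38] y:[97/3,34] z:[25,77/3] -> miss, prune

order=[0, 2, 6, 11, 15, 4, 13, 21]  |boxes|=8  |leaves|=1  hit=P14

== RESULT ==
8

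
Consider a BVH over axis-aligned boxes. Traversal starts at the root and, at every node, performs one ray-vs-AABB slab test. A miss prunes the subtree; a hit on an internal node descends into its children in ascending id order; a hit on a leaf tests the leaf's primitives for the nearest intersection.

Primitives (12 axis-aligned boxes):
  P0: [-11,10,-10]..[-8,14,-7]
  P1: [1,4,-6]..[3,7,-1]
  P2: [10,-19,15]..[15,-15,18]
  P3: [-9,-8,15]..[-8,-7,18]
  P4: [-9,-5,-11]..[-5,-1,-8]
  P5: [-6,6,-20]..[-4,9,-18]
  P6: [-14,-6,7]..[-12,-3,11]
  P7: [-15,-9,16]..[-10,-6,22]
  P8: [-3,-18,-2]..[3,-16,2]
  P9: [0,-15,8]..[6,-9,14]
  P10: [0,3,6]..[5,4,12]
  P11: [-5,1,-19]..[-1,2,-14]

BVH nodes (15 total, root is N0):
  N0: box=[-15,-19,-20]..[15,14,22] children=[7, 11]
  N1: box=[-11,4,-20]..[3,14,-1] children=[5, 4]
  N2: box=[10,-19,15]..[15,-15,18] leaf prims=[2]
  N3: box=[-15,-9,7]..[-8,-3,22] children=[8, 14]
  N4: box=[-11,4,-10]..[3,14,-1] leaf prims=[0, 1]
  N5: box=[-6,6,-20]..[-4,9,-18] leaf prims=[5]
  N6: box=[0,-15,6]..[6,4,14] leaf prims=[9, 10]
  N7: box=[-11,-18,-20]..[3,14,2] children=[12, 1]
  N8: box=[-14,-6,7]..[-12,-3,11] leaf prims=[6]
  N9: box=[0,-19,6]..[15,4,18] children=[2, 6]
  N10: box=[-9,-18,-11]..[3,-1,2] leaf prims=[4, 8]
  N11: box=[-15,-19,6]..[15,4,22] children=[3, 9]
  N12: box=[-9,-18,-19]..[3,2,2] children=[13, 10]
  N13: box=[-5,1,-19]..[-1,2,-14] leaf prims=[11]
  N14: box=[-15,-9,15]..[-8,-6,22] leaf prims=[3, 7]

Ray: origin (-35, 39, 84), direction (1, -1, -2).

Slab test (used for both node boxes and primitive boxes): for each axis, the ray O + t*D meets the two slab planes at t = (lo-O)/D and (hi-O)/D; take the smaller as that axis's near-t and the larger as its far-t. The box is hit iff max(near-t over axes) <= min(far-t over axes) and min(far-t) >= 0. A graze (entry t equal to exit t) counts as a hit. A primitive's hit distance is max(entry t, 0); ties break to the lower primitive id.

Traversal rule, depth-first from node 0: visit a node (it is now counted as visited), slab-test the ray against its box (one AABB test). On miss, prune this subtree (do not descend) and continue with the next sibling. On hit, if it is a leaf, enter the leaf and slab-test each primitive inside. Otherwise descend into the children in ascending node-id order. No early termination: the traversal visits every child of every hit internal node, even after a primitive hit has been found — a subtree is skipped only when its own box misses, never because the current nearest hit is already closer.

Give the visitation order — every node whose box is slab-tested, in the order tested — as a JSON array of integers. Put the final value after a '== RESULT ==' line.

Trace the traversal:
N0 x:[20,50] y:[25,58] z:[31,52] -> hit [31,50], descend [7, 11]
  N7 x:[24,38] y:[25,57] z:[41,52] -> miss, prune
  N11 x:[20,50] y:[35,58] z:[31,39] -> hit [35,39], descend [3, 9]
    N3 x:[20,27] y:[42,48] z:[31,77/2] -> miss, prune
    N9 x:[35,50] y:[35,58] z:[33,39] -> hit [35,39], descend [2, 6]
      N2 x:[45,50] y:[54,58] z:[33,69/2] -> miss, prune
      N6 x:[35,41] y:[35,54] z:[35,39] -> hit [35,39] leaf, test {P9(miss), P10@t=36}

order=[0, 7, 11, 3, 9, 2, 6]  |boxes|=7  |leaves|=1  hit=P10

== RESULT ==
[0, 7, 11, 3, 9, 2, 6]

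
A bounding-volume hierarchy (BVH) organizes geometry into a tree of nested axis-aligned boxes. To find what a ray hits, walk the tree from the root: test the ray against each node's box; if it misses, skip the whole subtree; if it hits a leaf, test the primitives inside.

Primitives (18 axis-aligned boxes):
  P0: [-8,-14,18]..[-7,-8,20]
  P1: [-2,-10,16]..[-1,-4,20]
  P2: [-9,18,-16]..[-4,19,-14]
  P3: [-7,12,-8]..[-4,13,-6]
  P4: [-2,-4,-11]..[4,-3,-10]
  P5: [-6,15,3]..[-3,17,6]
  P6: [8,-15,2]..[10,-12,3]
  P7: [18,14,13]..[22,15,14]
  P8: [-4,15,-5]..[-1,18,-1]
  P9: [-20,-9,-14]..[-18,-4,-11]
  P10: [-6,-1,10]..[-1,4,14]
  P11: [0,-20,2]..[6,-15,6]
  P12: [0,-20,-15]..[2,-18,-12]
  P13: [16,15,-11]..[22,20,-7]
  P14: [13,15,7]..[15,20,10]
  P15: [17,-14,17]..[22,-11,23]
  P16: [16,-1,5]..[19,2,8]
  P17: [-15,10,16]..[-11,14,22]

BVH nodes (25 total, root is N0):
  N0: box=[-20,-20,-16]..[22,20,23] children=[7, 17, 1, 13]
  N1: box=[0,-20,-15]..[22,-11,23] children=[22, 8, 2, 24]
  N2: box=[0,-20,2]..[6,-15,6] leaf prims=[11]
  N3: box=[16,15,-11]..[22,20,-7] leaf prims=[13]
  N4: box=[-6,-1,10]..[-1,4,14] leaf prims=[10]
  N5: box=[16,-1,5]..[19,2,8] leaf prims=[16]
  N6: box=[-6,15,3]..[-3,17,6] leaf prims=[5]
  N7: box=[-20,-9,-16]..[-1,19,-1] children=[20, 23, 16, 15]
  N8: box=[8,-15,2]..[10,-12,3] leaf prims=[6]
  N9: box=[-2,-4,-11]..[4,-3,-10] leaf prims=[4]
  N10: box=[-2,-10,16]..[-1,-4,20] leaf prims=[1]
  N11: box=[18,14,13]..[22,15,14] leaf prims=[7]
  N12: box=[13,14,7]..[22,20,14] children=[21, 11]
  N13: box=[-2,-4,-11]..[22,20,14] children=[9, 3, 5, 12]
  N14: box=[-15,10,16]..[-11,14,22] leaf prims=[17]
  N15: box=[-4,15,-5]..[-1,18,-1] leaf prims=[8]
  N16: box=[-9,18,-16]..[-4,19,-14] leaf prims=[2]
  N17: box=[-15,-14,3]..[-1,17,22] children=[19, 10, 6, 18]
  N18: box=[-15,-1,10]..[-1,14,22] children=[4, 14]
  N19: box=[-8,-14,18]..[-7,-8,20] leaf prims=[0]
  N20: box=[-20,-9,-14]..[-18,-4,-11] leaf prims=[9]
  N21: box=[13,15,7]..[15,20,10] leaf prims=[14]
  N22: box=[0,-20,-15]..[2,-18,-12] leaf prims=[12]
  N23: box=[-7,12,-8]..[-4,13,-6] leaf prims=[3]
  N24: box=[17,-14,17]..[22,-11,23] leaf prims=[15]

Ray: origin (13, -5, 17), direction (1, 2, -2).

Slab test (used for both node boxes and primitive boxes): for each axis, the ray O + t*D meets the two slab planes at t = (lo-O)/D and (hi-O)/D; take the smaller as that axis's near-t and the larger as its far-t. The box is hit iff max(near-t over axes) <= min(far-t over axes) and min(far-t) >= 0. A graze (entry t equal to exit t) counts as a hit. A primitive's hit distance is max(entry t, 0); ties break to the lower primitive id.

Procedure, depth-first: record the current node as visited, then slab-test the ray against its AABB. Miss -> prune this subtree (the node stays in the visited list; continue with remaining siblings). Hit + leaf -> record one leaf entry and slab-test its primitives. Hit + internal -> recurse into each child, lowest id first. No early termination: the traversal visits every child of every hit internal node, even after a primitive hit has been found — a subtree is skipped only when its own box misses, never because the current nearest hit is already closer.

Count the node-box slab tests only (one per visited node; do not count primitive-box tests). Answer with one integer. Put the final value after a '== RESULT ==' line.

Trace the traversal:
N0 x:[-33,9] y:[-15/2,25/2] z:[-3,33/2] -> hit [-3,9], descend [1, 7, 13, 17]
  N1 x:[-13,9] y:[-15/2,-3] z:[-3,16] -> miss, prune
  N7 x:[-33,-14] y:[-2,12] z:[9,33/2] -> miss, prune
  N13 x:[-15,9] y:[1/2,25/2] z:[3/2,14] -> hit [3/2,9], descend [3, 5, 9, 12]
    N3 x:[3,9] y:[10,25/2] z:[12,14] -> miss, prune
    N5 x:[3,6] y:[2,7/2] z:[9/2,6] -> miss, prune
    N9 x:[-15,-9] y:[1/2,1] z:[27/2,14] -> miss, prune
    N12 x:[0,9] y:[19/2,25/2] z:[3/2,5] -> miss, prune
  N17 x:[-28,-14] y:[-9/2,11] z:[-5/2,7] -> miss, prune

Summary -> nodes [0, 1, 7, 13, 3, 5, 9, 12, 17]; box-tests=9; leaf-entries=0; first=miss

== RESULT ==
9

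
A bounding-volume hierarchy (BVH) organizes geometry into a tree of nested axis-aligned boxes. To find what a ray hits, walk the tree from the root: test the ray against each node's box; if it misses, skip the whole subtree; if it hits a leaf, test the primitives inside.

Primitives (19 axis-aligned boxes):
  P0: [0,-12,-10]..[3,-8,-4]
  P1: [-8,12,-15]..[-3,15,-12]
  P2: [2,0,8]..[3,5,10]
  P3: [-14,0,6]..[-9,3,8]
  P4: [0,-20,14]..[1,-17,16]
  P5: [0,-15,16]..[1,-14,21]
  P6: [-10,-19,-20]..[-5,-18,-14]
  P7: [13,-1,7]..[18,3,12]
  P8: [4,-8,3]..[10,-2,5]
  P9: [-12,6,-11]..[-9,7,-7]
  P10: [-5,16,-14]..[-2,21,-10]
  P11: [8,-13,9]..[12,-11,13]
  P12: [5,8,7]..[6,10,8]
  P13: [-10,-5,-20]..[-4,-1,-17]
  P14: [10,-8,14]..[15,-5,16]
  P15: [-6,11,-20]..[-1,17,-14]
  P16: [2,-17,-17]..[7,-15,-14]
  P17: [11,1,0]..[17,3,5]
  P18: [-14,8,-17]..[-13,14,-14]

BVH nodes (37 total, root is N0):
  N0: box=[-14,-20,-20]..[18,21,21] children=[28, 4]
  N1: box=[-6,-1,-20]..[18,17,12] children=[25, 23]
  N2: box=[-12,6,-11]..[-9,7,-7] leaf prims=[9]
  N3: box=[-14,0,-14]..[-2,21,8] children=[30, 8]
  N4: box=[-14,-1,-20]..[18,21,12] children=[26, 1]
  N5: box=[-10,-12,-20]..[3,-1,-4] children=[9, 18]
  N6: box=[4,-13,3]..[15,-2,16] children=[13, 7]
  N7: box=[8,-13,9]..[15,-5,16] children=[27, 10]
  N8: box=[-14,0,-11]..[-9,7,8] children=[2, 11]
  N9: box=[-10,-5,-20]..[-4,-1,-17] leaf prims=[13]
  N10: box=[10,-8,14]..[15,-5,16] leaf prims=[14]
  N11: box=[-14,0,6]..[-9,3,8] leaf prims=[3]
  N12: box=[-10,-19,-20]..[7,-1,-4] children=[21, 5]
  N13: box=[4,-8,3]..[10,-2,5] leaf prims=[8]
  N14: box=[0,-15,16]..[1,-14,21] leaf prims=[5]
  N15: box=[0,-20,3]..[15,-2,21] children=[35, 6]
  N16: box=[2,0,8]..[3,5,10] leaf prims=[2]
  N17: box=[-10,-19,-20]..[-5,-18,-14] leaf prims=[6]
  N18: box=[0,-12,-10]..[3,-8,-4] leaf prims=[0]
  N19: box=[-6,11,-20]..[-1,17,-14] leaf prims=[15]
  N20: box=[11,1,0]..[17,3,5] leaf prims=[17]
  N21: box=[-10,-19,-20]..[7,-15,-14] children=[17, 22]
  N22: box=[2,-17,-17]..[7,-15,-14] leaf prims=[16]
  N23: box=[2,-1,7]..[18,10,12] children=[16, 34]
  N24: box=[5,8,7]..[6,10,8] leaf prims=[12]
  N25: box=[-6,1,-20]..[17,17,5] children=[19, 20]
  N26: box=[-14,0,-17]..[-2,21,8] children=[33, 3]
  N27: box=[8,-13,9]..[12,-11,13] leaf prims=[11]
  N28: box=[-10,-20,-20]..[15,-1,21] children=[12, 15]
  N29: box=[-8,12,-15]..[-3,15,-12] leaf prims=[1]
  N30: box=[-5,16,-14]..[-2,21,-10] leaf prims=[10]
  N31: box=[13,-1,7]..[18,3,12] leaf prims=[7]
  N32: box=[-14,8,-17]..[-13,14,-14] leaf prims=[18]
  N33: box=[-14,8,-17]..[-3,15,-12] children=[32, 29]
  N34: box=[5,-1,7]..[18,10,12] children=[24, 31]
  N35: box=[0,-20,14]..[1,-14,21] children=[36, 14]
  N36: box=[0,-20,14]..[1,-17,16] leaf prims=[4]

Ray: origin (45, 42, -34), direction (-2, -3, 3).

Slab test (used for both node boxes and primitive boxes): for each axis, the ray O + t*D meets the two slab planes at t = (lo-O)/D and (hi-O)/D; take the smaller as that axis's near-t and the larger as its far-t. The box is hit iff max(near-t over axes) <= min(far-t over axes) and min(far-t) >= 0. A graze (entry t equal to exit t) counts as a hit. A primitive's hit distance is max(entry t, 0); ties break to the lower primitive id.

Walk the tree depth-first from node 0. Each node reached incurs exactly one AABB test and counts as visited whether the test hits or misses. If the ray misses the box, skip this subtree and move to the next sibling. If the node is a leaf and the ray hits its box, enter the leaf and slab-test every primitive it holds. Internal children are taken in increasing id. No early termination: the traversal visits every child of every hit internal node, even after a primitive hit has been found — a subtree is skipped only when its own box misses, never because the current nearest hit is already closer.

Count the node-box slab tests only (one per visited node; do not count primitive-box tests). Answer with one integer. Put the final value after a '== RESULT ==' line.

Walk:
N0 x:[27/2,59/2] y:[7,62/3] z:[14/3,55/3] -> hit [27/2,55/3], descend [4, 28]
  N4 x:[27/2,59/2] y:[7,43/3] z:[14/3,46/3] -> hit [27/2,43/3], descend [1, 26]
    N1 x:[27/2,51/2] y:[25/3,43/3] z:[14/3,46/3] -> hit [27/2,43/3], descend [23, 25]
      N23 x:[27/2,43/2] y:[32/3,43/3] z:[41/3,46/3] -> hit [41/3,43/3], descend [16, 34]
        N16 x:[21,43/2] y:[37/3,14] z:[14,44/3] -> miss, prune
        N34 x:[27/2,20] y:[32/3,43/3] z:[41/3,46/3] -> hit [41/3,43/3], descend [24, 31]
          N24 x:[39/2,20] y:[32/3,34/3] z:[41/3,14] -> miss, prune
          N31 x:[27/2,16] y:[13,43/3] z:[41/3,46/3] -> hit [41/3,43/3] leaf, test {P7@t=41/3}
      N25 x:[14,51/2] y:[25/3,41/3] z:[14/3,13] -> miss, prune
    N26 x:[47/2,59/2] y:[7,14] z:[17/3,14] -> miss, prune
  N28 x:[15,55/2] y:[43/3,62/3] z:[14/3,55/3] -> hit [15,55/3], descend [12, 15]
    N12 x:[19,55/2] y:[43/3,61/3] z:[14/3,10] -> miss, prune
    N15 x:[15,45/2] y:[44/3,62/3] z:[37/3,55/3] -> hit [15,55/3], descend [6, 35]
      N6 x:[15,41/2] y:[44/3,55/3] z:[37/3,50/3] -> hit [15,50/3], descend [7, 13]
        N7 x:[15,37/2] y:[47/3,55/3] z:[43/3,50/3] -> hit [47/3,50/3], descend [10, 27]
          N10 x:[15,35/2] y:[47/3,50/3] z:[16,50/3] -> hit [16,50/3] leaf, test {P14@t=16}
          N27 x:[33/2,37/2] y:[53/3,55/3] z:[43/3,47/3] -> miss, prune
        N13 x:[35/2,41/2] y:[44/3,50/3] z:[37/3,13] -> miss, prune
      N35 x:[22,45/2] y:[56/3,62/3] z:[16,55/3] -> miss, prune

19 AABB tests over nodes [0, 4, 1, 23, 16, 34, 24, 31, 25, 26, 28, 12, 15, 6, 7, 10, 27, 13, 35]; 2 leaves entered; closest P7.

== RESULT ==
19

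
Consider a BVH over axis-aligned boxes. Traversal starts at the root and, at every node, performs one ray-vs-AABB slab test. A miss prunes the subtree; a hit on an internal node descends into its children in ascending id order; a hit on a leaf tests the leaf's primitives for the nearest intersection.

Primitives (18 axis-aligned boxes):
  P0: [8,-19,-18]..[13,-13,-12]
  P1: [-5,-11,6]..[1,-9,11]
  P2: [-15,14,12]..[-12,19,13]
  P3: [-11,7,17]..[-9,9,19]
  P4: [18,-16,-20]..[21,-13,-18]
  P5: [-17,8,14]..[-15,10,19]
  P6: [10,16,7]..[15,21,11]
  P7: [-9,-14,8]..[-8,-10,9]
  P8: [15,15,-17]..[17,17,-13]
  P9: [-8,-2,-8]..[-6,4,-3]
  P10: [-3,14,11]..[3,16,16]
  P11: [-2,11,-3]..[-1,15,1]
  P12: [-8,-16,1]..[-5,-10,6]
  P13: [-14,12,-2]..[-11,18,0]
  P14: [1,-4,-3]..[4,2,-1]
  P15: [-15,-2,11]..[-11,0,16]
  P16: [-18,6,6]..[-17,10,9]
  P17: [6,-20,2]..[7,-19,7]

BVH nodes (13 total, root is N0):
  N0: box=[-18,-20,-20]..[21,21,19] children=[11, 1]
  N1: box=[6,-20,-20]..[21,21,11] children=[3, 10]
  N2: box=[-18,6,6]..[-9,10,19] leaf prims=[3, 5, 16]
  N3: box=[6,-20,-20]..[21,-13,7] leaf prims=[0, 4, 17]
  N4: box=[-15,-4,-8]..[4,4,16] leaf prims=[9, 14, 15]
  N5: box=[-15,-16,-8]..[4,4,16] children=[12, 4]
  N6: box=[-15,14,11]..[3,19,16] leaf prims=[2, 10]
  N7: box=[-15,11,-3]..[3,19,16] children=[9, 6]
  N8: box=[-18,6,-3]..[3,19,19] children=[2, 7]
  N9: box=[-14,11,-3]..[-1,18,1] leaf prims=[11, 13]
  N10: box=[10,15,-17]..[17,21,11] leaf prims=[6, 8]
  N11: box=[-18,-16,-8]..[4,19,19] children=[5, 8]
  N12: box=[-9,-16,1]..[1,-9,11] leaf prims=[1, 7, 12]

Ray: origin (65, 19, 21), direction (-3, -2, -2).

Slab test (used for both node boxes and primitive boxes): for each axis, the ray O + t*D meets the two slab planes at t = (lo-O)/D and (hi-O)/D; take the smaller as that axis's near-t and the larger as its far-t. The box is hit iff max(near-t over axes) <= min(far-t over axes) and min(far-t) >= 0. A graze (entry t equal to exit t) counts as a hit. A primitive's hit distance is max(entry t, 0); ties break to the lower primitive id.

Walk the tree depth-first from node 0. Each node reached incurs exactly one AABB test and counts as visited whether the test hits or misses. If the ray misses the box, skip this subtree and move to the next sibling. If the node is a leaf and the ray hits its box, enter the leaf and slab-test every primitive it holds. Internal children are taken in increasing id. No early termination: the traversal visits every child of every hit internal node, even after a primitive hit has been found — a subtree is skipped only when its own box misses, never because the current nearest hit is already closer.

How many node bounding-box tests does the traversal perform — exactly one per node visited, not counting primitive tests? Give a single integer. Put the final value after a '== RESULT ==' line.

Trace the traversal:
N0 x:[44/3,83/3] y:[-1,39/2] z:[1,41/2] -> hit [44/3,39/2], descend [1, 11]
  N1 x:[44/3,59/3] y:[-1,39/2] z:[5,41/2] -> hit [44/3,39/2], descend [3, 10]
    N3 x:[44/3,59/3] y:[16,39/2] z:[7,41/2] -> hit [16,39/2] leaf, test {P0@t=52/3, P4(miss), P17(miss)}
    N10 x:[16,55/3] y:[-1,2] z:[5,19] -> miss, prune
  N11 x:[61/3,83/3] y:[0,35/2] z:[1,29/2] -> miss, prune

Summary -> nodes [0, 1, 3, 10, 11]; box-tests=5; leaf-entries=1; first=P0

== RESULT ==
5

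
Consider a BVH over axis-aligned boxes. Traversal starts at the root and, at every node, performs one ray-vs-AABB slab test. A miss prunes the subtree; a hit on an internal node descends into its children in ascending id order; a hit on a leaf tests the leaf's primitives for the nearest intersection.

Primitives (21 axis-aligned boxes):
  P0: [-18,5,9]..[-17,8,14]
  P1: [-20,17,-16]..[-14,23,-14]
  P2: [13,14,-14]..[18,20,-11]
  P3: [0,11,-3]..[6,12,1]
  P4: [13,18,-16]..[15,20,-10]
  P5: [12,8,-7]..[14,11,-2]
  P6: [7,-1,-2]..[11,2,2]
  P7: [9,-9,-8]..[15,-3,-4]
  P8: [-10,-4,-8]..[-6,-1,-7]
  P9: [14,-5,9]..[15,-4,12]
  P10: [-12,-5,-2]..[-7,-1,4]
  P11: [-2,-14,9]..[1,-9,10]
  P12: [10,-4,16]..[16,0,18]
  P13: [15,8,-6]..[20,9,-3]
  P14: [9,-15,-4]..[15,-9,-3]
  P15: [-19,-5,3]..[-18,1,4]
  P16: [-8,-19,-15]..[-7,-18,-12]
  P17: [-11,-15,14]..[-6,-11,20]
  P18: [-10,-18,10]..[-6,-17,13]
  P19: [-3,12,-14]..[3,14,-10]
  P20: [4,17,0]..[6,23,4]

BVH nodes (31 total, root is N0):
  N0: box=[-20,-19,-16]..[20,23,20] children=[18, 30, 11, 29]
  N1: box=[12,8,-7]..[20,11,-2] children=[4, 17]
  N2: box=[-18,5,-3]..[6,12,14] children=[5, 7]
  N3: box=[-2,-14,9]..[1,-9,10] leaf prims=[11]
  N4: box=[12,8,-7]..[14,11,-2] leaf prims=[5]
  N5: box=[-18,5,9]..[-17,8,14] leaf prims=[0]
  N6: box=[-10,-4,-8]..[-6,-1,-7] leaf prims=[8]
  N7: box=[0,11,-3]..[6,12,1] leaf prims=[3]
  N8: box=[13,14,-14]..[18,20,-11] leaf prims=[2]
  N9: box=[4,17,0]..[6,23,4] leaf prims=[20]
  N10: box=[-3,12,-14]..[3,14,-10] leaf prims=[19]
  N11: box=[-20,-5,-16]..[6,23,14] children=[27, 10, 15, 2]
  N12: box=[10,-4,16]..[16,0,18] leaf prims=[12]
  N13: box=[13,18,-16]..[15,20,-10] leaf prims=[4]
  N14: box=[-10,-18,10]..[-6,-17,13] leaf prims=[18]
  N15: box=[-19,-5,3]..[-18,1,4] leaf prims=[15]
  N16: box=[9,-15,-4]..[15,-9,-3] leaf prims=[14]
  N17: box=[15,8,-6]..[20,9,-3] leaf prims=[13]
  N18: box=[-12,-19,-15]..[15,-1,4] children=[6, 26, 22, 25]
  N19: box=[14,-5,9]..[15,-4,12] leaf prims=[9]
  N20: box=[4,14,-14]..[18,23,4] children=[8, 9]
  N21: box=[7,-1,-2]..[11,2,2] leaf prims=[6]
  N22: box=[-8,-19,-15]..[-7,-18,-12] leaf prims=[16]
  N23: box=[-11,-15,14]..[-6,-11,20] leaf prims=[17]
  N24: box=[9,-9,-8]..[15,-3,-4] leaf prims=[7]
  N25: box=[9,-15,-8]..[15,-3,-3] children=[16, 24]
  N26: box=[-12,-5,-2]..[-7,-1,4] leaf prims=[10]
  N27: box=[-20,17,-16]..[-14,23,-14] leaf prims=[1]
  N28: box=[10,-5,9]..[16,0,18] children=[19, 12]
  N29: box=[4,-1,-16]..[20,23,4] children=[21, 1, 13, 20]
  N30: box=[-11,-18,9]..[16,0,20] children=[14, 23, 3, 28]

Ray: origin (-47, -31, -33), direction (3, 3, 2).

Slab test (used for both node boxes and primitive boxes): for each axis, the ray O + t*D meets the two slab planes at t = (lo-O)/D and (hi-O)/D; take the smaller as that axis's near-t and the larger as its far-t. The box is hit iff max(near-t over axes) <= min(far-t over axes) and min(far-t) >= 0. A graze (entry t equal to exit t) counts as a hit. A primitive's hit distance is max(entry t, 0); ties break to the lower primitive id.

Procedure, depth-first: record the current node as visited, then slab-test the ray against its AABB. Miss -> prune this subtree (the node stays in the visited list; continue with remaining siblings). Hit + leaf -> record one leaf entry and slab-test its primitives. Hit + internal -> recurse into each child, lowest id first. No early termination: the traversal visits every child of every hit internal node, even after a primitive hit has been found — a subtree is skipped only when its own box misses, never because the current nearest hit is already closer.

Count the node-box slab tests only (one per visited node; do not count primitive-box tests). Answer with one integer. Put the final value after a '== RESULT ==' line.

Traverse from the root:
N0 x:[9,67/3] y:[4,18] z:[17/2,53/2] -> hit [9,18], descend [11, 18, 29, 30]
  N11 x:[9,53/3] y:[26/3,18] z:[17/2,47/2] -> hit [9,53/3], descend [2, 10, 15, 27]
    N2 x:[29/3,53/3] y:[12,43/3] z:[15,47/2] -> miss, prune
    N10 x:[44/3,50/3] y:[43/3,15] z:[19/2,23/2] -> miss, prune
    N15 x:[28/3,29/3] y:[26/3,32/3] z:[18,37/2] -> miss, prune
    N27 x:[9,11] y:[16,18] z:[17/2,19/2] -> miss, prune
  N18 x:[35/3,62/3] y:[4,10] z:[9,37/2] -> miss, prune
  N29 x:[17,67/3] y:[10,18] z:[17/2,37/2] -> hit [17,18], descend [1, 13, 20, 21]
    N1 x:[59/3,67/3] y:[13,14] z:[13,31/2] -> miss, prune
    N13 x:[20,62/3] y:[49/3,17] z:[17/2,23/2] -> miss, prune
    N20 x:[17,65/3] y:[15,18] z:[19/2,37/2] -> hit [17,18], descend [8, 9]
      N8 x:[20,65/3] y:[15,17] z:[19/2,11] -> miss, prune
      N9 x:[17,53/3] y:[16,18] z:[33/2,37/2] -> hit [17,53/3] leaf, test {P20@t=17}
    N21 x:[18,58/3] y:[10,11] z:[31/2,35/2] -> miss, prune
  N30 x:[12,21] y:[13/3,31/3] z:[21,53/2] -> miss, prune

Visited [0, 11, 2, 10, 15, 27, 18, 29, 1, 13, 20, 8, 9, 21, 30]. Tests: 15 box, 1 leaf. Nearest: P20.

== RESULT ==
15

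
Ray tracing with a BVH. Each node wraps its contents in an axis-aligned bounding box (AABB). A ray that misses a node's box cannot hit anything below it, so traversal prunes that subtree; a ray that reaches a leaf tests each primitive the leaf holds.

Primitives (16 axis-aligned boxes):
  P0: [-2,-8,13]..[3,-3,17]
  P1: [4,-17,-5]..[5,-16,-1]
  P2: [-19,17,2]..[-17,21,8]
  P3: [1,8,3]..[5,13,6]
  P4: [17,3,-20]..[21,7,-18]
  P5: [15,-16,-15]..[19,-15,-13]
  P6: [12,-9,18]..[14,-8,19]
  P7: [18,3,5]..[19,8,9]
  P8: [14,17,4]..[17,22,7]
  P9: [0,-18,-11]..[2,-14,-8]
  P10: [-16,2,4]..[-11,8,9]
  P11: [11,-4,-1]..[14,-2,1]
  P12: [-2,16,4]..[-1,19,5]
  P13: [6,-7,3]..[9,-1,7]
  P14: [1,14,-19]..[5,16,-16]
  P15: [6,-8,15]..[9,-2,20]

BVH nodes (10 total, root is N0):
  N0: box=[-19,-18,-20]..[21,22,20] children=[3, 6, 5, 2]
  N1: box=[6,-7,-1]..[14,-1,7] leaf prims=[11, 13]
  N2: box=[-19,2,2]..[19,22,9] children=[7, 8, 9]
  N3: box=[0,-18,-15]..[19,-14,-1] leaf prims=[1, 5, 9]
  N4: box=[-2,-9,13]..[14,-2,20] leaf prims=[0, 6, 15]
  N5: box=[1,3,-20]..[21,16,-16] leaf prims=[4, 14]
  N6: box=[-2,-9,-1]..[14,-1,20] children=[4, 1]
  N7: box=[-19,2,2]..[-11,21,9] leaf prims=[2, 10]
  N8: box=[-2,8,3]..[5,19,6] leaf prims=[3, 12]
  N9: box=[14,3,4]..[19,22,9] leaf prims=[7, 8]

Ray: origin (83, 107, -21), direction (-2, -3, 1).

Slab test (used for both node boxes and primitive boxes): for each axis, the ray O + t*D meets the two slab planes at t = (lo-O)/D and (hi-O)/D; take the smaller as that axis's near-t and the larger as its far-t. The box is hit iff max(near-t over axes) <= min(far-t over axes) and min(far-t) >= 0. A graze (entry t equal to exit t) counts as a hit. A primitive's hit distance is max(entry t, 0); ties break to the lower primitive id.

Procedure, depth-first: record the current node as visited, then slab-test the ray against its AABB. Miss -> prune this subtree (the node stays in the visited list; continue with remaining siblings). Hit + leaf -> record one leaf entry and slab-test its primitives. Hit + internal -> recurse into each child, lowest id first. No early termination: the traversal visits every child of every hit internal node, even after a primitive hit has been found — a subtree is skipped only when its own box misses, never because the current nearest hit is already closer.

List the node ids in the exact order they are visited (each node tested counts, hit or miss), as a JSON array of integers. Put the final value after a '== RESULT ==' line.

Traverse from the root:
N0 x:[31,51] y:[85/3,125/3] z:[1,41] -> hit [31,41], descend [2, 3, 5, 6]
  N2 x:[32,51] y:[85/3,35] z:[23,30] -> miss, prune
  N3 x:[32,83/2] y:[121/3,125/3] z:[6,20] -> miss, prune
  N5 x:[31,41] y:[91/3,104/3] z:[1,5] -> miss, prune
  N6 x:[69/2,85/2] y:[36,116/3] z:[20,41] -> hit [36,116/3], descend [1, 4]
    N1 x:[69/2,77/2] y:[36,38] z:[20,28] -> miss, prune
    N4 x:[69/2,85/2] y:[109/3,116/3] z:[34,41] -> hit [109/3,116/3] leaf, test {P0(miss), P6(miss), P15@t=37}

Summary -> nodes [0, 2, 3, 5, 6, 1, 4]; box-tests=7; leaf-entries=1; first=P15

== RESULT ==
[0, 2, 3, 5, 6, 1, 4]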